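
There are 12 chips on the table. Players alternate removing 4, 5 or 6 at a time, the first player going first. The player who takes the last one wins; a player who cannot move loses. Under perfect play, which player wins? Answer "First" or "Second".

Positions where the player to move wins (W) vs loses (L):
i:   0  1  2  3  4  5  6  7  8  9 10 11 12
     L  L  L  L  W  W  W  W  W  W  L  L  L
Position 12 is L, so the second player wins.

Second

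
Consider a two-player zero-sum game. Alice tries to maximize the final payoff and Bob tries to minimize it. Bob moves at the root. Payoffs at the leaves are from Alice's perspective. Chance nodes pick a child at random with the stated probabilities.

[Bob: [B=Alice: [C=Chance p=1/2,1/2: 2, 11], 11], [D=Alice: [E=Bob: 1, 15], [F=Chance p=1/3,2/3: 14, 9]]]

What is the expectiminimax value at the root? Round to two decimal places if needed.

10.67

C (Chance): 1/2·2 + 1/2·11 = 6.5
B (Alice): max(6.5, 11) = 11
E (Bob): min(1, 15) = 1
F (Chance): 1/3·14 + 2/3·9 = 10.67
D (Alice): max(1, 10.67) = 10.67
Root (Bob): min(11, 10.67) = 10.67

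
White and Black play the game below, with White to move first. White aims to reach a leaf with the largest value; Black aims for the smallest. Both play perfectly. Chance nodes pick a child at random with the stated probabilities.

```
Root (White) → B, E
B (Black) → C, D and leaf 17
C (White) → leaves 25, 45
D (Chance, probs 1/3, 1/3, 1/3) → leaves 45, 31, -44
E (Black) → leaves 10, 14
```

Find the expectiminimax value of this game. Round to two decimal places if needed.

10.67

C (White): max(25, 45) = 45
D (Chance): 1/3·45 + 1/3·31 + 1/3·-44 = 10.67
B (Black): min(45, 10.67, 17) = 10.67
E (Black): min(10, 14) = 10
Root (White): max(10.67, 10) = 10.67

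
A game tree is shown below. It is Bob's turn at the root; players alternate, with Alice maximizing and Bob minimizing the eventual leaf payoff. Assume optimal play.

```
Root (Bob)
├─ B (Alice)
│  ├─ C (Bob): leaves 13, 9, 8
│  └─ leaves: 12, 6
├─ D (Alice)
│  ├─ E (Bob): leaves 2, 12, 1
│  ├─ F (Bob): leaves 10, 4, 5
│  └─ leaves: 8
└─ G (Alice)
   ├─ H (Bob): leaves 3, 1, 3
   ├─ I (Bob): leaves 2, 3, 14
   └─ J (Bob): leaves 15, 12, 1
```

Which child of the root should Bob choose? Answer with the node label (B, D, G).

G

C (Bob): min(13, 9, 8) = 8
B (Alice): max(8, 12, 6) = 12
E (Bob): min(2, 12, 1) = 1
F (Bob): min(10, 4, 5) = 4
D (Alice): max(1, 4, 8) = 8
H (Bob): min(3, 1, 3) = 1
I (Bob): min(2, 3, 14) = 2
J (Bob): min(15, 12, 1) = 1
G (Alice): max(1, 2, 1) = 2
Root (Bob): min(12, 8, 2) = 2
Bob picks the child with the lowest value: G (value 2).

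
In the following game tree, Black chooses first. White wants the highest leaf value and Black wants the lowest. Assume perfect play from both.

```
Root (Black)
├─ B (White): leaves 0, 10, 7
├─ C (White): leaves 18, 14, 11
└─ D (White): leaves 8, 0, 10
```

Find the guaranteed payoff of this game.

B (White): max(0, 10, 7) = 10
C (White): max(18, 14, 11) = 18
D (White): max(8, 0, 10) = 10
Root (Black): min(10, 18, 10) = 10

10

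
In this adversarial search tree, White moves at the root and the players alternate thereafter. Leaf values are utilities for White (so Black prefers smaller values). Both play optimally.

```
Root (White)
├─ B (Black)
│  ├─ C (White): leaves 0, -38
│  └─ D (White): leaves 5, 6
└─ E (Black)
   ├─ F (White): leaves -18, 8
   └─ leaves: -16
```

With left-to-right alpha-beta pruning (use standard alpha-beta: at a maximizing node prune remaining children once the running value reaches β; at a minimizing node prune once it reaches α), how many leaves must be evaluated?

6

C [α=-∞,β=+∞]: v=0
D [α=-∞,β=0]: v=5 after child 1 ≥ β → β-cutoff, skip 1
B [α=-∞,β=+∞]: v=0
F [α=0,β=+∞]: v=8
E [α=0,β=+∞]: v=-16
Root [α=-∞,β=+∞]: v=0
Leaves evaluated: 6 of 7.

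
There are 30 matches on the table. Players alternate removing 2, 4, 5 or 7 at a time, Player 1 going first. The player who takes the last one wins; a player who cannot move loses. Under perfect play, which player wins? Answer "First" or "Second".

W/L table (W = player to move can force a win):
i:   0  1  2  3  4  5  6  7  8  9 10 11 12 13 14 15 16 17 18 19 20 21 22 23 24 25 26 27 28 29 30
     L  L  W  W  W  W  W  W  W  L  L  W  W  W  W  W  W  W  L  L  W  W  W  W  W  W  W  L  L  W  W
Position 30 is W, so the first player wins.

First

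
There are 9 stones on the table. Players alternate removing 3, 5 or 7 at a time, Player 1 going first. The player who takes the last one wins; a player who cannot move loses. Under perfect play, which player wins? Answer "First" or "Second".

Mark each pile size as W (mover wins) or L (mover loses):
i:   0  1  2  3  4  5  6  7  8  9
     L  L  L  W  W  W  W  W  W  W
Position 9 is W, so the first player wins.

First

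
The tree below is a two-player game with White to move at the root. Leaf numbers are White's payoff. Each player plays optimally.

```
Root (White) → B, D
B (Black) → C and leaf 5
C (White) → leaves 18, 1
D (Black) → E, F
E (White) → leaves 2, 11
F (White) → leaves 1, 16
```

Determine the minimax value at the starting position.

11

C (White): max(18, 1) = 18
B (Black): min(18, 5) = 5
E (White): max(2, 11) = 11
F (White): max(1, 16) = 16
D (Black): min(11, 16) = 11
Root (White): max(5, 11) = 11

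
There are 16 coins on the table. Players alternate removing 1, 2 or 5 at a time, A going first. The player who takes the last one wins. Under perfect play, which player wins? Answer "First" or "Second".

First

Mark each pile size as W (mover wins) or L (mover loses):
i:   0  1  2  3  4  5  6  7  8  9 10 11 12 13 14 15 16
     L  W  W  L  W  W  L  W  W  L  W  W  L  W  W  L  W
Position 16 is W, so the first player wins.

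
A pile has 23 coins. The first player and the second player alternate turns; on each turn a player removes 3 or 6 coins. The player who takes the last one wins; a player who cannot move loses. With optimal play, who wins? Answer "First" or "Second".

i:   0  1  2  3  4  5  6  7  8  9 10 11 12 13 14 15 16 17 18 19 20 21 22 23
     L  L  L  W  W  W  W  W  W  L  L  L  W  W  W  W  W  W  L  L  L  W  W  W
Position 23 is W, so the first player wins.

First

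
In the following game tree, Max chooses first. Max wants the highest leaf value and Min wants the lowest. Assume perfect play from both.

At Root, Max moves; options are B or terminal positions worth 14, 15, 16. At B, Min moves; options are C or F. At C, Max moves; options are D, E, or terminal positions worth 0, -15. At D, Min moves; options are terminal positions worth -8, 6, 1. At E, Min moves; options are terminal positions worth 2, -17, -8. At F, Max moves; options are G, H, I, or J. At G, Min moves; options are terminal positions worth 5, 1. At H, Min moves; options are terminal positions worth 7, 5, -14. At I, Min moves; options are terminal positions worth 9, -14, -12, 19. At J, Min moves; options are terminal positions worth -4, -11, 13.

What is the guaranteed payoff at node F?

1

G: min(5, 1) = 1
H: min(7, 5, -14) = -14
I: min(9, -14, -12, 19) = -14
J: min(-4, -11, 13) = -11
F: max(1, -14, -14, -11) = 1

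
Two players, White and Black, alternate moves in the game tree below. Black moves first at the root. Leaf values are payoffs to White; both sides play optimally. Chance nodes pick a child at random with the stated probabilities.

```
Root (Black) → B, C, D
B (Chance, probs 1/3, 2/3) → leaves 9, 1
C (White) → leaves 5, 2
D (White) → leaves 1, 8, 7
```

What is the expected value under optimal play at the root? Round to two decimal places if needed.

B (Chance): 1/3·9 + 2/3·1 = 3.67
C (White): max(5, 2) = 5
D (White): max(1, 8, 7) = 8
Root (Black): min(3.67, 5, 8) = 3.67

3.67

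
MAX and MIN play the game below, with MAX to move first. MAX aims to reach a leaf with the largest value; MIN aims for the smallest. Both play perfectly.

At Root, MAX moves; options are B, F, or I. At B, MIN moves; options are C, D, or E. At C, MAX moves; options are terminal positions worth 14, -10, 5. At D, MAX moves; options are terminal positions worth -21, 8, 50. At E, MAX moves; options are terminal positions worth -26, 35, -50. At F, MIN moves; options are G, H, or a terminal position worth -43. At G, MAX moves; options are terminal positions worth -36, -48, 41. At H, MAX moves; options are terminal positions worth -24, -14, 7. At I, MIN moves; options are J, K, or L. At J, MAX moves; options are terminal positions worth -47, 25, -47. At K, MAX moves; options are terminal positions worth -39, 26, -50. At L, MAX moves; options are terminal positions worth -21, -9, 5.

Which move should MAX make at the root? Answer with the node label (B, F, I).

B

C (MAX): max(14, -10, 5) = 14
D (MAX): max(-21, 8, 50) = 50
E (MAX): max(-26, 35, -50) = 35
B (MIN): min(14, 50, 35) = 14
G (MAX): max(-36, -48, 41) = 41
H (MAX): max(-24, -14, 7) = 7
F (MIN): min(41, 7, -43) = -43
J (MAX): max(-47, 25, -47) = 25
K (MAX): max(-39, 26, -50) = 26
L (MAX): max(-21, -9, 5) = 5
I (MIN): min(25, 26, 5) = 5
Root (MAX): max(14, -43, 5) = 14
MAX picks the child with the highest value: B (value 14).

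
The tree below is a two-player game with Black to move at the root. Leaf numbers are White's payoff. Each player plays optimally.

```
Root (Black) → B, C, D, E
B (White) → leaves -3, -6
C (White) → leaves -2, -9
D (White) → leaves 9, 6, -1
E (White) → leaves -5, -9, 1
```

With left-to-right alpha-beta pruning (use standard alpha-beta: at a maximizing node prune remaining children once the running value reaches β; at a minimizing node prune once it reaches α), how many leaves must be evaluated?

B [α=-∞,β=+∞]: v=-3
C [α=-∞,β=-3]: v=-2 after child 1 ≥ β → β-cutoff, skip 1
D [α=-∞,β=-3]: v=9 after child 1 ≥ β → β-cutoff, skip 2
E [α=-∞,β=-3]: v=1
Root [α=-∞,β=+∞]: v=-3
Leaves evaluated: 7 of 10.

7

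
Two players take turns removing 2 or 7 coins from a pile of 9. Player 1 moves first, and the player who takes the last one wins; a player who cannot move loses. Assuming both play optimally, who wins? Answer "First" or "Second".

Compute winning (W) and losing (L) positions by backward induction:
i:   0  1  2  3  4  5  6  7  8  9
     L  L  W  W  L  L  W  W  W  L
Position 9 is L, so the second player wins.

Second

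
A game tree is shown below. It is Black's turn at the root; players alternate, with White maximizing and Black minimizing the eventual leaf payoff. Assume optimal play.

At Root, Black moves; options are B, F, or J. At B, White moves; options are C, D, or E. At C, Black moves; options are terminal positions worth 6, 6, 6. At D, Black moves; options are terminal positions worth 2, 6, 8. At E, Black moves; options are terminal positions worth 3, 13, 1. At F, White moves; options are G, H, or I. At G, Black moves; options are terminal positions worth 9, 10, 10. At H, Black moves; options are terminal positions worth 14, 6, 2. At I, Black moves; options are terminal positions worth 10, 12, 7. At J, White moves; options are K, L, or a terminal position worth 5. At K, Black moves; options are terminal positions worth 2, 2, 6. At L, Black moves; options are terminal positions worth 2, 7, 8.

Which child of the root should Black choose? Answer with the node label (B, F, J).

J

C (Black): min(6, 6, 6) = 6
D (Black): min(2, 6, 8) = 2
E (Black): min(3, 13, 1) = 1
B (White): max(6, 2, 1) = 6
G (Black): min(9, 10, 10) = 9
H (Black): min(14, 6, 2) = 2
I (Black): min(10, 12, 7) = 7
F (White): max(9, 2, 7) = 9
K (Black): min(2, 2, 6) = 2
L (Black): min(2, 7, 8) = 2
J (White): max(2, 2, 5) = 5
Root (Black): min(6, 9, 5) = 5
Black picks the child with the lowest value: J (value 5).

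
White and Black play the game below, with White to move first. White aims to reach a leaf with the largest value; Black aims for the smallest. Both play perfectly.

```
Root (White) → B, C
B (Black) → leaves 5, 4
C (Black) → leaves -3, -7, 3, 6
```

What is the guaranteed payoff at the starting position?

B (Black): min(5, 4) = 4
C (Black): min(-3, -7, 3, 6) = -7
Root (White): max(4, -7) = 4

4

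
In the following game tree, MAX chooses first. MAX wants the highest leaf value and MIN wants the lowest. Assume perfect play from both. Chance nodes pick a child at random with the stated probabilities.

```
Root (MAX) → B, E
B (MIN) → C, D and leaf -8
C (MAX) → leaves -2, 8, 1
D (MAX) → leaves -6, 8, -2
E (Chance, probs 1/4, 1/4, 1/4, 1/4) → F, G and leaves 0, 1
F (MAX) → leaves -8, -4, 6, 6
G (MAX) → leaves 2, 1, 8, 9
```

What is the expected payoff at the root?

C (MAX): max(-2, 8, 1) = 8
D (MAX): max(-6, 8, -2) = 8
B (MIN): min(8, 8, -8) = -8
F (MAX): max(-8, -4, 6, 6) = 6
G (MAX): max(2, 1, 8, 9) = 9
E (Chance): 1/4·6 + 1/4·9 + 1/4·0 + 1/4·1 = 4
Root (MAX): max(-8, 4) = 4

4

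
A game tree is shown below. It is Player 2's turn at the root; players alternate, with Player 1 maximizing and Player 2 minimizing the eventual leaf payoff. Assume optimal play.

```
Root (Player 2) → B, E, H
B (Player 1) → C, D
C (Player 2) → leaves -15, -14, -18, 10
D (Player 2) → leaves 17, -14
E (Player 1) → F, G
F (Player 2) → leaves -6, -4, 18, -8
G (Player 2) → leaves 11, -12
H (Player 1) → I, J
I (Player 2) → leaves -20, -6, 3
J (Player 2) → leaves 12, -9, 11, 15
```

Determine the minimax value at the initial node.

-14

C (Player 2): min(-15, -14, -18, 10) = -18
D (Player 2): min(17, -14) = -14
B (Player 1): max(-18, -14) = -14
F (Player 2): min(-6, -4, 18, -8) = -8
G (Player 2): min(11, -12) = -12
E (Player 1): max(-8, -12) = -8
I (Player 2): min(-20, -6, 3) = -20
J (Player 2): min(12, -9, 11, 15) = -9
H (Player 1): max(-20, -9) = -9
Root (Player 2): min(-14, -8, -9) = -14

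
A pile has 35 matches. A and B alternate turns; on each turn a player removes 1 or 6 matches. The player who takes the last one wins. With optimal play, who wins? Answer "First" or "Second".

Second

Mark each pile size as W (mover wins) or L (mover loses):
i:   0  1  2  3  4  5  6  7  8  9 10 11 12 13 14 15 16 17 18 19 20 21 22 23 24 25 26 27 28 29 30 31 32 33 34 35
     L  W  L  W  L  W  W  L  W  L  W  L  W  W  L  W  L  W  L  W  W  L  W  L  W  L  W  W  L  W  L  W  L  W  W  L
Position 35 is L, so the second player wins.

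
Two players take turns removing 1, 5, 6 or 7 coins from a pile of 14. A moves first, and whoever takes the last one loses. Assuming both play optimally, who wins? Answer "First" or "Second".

First

Positions where the player to move wins (W) vs loses (L):
i:   0  1  2  3  4  5  6  7  8  9 10 11 12 13 14
     W  L  W  L  W  L  W  W  W  W  W  W  W  L  W
Position 14 is W, so the first player wins.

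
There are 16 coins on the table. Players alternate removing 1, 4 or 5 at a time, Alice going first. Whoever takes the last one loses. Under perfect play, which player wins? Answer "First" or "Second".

Positions where the player to move wins (W) vs loses (L):
i:   0  1  2  3  4  5  6  7  8  9 10 11 12 13 14 15 16
     W  L  W  L  W  W  W  W  W  L  W  L  W  W  W  W  W
Position 16 is W, so the first player wins.

First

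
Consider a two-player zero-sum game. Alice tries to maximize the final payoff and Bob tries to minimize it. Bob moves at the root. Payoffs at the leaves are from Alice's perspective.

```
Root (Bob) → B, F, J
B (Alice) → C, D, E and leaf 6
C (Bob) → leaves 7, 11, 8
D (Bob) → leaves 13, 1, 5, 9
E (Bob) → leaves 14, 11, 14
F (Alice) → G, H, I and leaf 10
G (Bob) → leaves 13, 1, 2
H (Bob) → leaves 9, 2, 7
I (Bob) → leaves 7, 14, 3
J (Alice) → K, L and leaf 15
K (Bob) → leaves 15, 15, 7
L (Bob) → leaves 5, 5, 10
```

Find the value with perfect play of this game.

10

C (Bob): min(7, 11, 8) = 7
D (Bob): min(13, 1, 5, 9) = 1
E (Bob): min(14, 11, 14) = 11
B (Alice): max(7, 1, 11, 6) = 11
G (Bob): min(13, 1, 2) = 1
H (Bob): min(9, 2, 7) = 2
I (Bob): min(7, 14, 3) = 3
F (Alice): max(1, 2, 3, 10) = 10
K (Bob): min(15, 15, 7) = 7
L (Bob): min(5, 5, 10) = 5
J (Alice): max(7, 5, 15) = 15
Root (Bob): min(11, 10, 15) = 10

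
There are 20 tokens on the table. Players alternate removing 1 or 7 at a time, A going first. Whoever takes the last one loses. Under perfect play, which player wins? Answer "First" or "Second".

Positions where the player to move wins (W) vs loses (L):
i:   0  1  2  3  4  5  6  7  8  9 10 11 12 13 14 15 16 17 18 19 20
     W  L  W  L  W  L  W  L  W  L  W  L  W  L  W  L  W  L  W  L  W
Position 20 is W, so the first player wins.

First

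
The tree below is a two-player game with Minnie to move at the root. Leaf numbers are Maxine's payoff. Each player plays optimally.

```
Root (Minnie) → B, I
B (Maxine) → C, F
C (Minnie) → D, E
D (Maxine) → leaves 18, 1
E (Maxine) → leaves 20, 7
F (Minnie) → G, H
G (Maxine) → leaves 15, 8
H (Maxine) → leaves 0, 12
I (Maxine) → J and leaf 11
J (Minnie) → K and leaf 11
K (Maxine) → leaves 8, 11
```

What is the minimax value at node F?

G: max(15, 8) = 15
H: max(0, 12) = 12
F: min(15, 12) = 12

12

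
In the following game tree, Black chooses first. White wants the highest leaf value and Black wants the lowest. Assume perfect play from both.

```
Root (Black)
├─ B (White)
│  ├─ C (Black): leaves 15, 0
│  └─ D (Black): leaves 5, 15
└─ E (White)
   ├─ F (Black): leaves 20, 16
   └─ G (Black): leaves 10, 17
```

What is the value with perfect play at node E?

F: min(20, 16) = 16
G: min(10, 17) = 10
E: max(16, 10) = 16

16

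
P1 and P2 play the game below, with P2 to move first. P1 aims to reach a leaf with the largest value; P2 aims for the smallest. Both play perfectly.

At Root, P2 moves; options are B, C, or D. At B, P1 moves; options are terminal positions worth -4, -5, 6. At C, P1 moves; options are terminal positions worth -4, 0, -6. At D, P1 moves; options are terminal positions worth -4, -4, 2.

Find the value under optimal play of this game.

0

B (P1): max(-4, -5, 6) = 6
C (P1): max(-4, 0, -6) = 0
D (P1): max(-4, -4, 2) = 2
Root (P2): min(6, 0, 2) = 0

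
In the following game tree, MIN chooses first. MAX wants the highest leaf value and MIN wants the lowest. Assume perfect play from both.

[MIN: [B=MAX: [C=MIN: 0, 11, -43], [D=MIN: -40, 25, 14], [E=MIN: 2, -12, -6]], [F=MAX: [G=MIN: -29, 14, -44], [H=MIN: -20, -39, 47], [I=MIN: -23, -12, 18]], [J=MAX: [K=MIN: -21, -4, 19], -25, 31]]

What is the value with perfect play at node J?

31

K: min(-21, -4, 19) = -21
J: max(-21, -25, 31) = 31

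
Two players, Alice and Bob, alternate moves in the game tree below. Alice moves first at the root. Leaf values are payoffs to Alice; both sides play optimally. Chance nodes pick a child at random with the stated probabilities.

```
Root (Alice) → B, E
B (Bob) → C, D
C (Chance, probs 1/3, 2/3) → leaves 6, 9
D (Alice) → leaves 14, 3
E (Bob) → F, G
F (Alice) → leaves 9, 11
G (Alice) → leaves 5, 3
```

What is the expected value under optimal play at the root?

8

C (Chance): 1/3·6 + 2/3·9 = 8
D (Alice): max(14, 3) = 14
B (Bob): min(8, 14) = 8
F (Alice): max(9, 11) = 11
G (Alice): max(5, 3) = 5
E (Bob): min(11, 5) = 5
Root (Alice): max(8, 5) = 8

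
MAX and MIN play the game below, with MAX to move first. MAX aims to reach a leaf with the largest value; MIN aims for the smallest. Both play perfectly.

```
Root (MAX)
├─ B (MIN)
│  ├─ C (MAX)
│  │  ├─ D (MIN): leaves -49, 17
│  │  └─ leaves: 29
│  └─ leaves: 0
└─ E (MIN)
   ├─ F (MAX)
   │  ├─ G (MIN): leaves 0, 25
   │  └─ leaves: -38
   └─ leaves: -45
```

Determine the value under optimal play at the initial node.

D (MIN): min(-49, 17) = -49
C (MAX): max(-49, 29) = 29
B (MIN): min(29, 0) = 0
G (MIN): min(0, 25) = 0
F (MAX): max(0, -38) = 0
E (MIN): min(0, -45) = -45
Root (MAX): max(0, -45) = 0

0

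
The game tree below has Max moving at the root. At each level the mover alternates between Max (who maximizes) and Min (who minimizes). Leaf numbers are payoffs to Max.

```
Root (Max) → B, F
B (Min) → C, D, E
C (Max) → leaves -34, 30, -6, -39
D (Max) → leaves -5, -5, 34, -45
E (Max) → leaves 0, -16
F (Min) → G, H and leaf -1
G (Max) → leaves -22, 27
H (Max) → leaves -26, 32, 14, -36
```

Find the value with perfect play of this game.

C (Max): max(-34, 30, -6, -39) = 30
D (Max): max(-5, -5, 34, -45) = 34
E (Max): max(0, -16) = 0
B (Min): min(30, 34, 0) = 0
G (Max): max(-22, 27) = 27
H (Max): max(-26, 32, 14, -36) = 32
F (Min): min(27, 32, -1) = -1
Root (Max): max(0, -1) = 0

0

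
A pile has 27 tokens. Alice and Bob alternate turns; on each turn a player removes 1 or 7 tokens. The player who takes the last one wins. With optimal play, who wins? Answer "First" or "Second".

First

Mark each pile size as W (mover wins) or L (mover loses):
i:   0  1  2  3  4  5  6  7  8  9 10 11 12 13 14 15 16 17 18 19 20 21 22 23 24 25 26 27
     L  W  L  W  L  W  L  W  L  W  L  W  L  W  L  W  L  W  L  W  L  W  L  W  L  W  L  W
Position 27 is W, so the first player wins.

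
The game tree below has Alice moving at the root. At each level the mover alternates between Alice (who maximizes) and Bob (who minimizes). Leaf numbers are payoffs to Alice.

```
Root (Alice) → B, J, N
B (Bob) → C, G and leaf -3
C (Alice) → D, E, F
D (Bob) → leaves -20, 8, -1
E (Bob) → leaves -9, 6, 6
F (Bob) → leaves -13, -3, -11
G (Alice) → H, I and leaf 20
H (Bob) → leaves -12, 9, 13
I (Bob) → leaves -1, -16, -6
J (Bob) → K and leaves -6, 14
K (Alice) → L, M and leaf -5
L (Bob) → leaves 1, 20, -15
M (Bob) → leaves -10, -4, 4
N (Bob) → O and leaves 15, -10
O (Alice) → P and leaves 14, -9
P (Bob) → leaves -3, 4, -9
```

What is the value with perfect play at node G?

H: min(-12, 9, 13) = -12
I: min(-1, -16, -6) = -16
G: max(-12, -16, 20) = 20

20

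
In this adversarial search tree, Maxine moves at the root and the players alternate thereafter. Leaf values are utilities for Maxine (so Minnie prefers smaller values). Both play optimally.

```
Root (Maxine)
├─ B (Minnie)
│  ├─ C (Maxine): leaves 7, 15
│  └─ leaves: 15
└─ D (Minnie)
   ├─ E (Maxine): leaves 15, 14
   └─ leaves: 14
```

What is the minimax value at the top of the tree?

C (Maxine): max(7, 15) = 15
B (Minnie): min(15, 15) = 15
E (Maxine): max(15, 14) = 15
D (Minnie): min(15, 14) = 14
Root (Maxine): max(15, 14) = 15

15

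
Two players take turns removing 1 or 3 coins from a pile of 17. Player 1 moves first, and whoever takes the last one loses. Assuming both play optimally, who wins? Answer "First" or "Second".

Second

Compute winning (W) and losing (L) positions by backward induction:
i:   0  1  2  3  4  5  6  7  8  9 10 11 12 13 14 15 16 17
     W  L  W  L  W  L  W  L  W  L  W  L  W  L  W  L  W  L
Position 17 is L, so the second player wins.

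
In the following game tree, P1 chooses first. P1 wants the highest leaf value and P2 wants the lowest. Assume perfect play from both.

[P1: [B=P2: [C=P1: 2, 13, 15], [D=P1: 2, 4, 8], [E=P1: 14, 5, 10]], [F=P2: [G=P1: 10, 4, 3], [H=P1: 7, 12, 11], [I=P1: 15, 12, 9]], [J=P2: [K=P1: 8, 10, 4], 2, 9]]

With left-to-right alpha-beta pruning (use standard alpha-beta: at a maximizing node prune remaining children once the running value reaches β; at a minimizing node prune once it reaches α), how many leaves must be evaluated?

16

C [α=-∞,β=+∞]: v=15
D [α=-∞,β=15]: v=8
E [α=-∞,β=8]: v=14 after child 1 ≥ β → β-cutoff, skip 2
B [α=-∞,β=+∞]: v=8
G [α=8,β=+∞]: v=10
H [α=8,β=10]: v=12 after child 2 ≥ β → β-cutoff, skip 1
I [α=8,β=10]: v=15 after child 1 ≥ β → β-cutoff, skip 2
F [α=8,β=+∞]: v=10
K [α=10,β=+∞]: v=10
J [α=10,β=+∞]: v=10 after child 1 ≤ α → α-cutoff, skip 2
Root [α=-∞,β=+∞]: v=10
Leaves evaluated: 16 of 23.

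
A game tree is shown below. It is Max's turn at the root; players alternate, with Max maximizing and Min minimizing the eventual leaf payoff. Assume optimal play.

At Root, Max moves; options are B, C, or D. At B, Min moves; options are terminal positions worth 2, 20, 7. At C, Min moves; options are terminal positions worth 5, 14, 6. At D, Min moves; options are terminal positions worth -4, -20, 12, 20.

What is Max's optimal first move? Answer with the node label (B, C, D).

C

B (Min): min(2, 20, 7) = 2
C (Min): min(5, 14, 6) = 5
D (Min): min(-4, -20, 12, 20) = -20
Root (Max): max(2, 5, -20) = 5
Max picks the child with the highest value: C (value 5).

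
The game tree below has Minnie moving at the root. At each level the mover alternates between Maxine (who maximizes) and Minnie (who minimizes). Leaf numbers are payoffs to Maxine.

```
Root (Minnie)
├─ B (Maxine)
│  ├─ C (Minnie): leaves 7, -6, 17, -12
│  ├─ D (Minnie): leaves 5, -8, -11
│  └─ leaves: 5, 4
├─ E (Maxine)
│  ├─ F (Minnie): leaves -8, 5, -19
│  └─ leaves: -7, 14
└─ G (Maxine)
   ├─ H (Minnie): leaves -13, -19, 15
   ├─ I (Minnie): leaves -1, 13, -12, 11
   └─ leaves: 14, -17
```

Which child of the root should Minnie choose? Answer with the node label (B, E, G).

C (Minnie): min(7, -6, 17, -12) = -12
D (Minnie): min(5, -8, -11) = -11
B (Maxine): max(-12, -11, 5, 4) = 5
F (Minnie): min(-8, 5, -19) = -19
E (Maxine): max(-19, -7, 14) = 14
H (Minnie): min(-13, -19, 15) = -19
I (Minnie): min(-1, 13, -12, 11) = -12
G (Maxine): max(-19, -12, 14, -17) = 14
Root (Minnie): min(5, 14, 14) = 5
Minnie picks the child with the lowest value: B (value 5).

B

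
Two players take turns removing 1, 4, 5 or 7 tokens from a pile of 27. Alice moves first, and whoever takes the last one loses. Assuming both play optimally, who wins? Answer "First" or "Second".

Second

W/L table (W = player to move can force a win):
i:   0  1  2  3  4  5  6  7  8  9 10 11 12 13 14 15 16 17 18 19 20 21 22 23 24 25 26 27
     W  L  W  L  W  W  W  W  W  L  W  L  W  W  W  W  W  L  W  L  W  W  W  W  W  L  W  L
Position 27 is L, so the second player wins.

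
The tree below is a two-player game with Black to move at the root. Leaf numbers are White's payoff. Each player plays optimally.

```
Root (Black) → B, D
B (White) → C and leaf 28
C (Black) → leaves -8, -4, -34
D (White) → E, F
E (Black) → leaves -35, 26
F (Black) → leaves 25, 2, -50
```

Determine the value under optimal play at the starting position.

C (Black): min(-8, -4, -34) = -34
B (White): max(-34, 28) = 28
E (Black): min(-35, 26) = -35
F (Black): min(25, 2, -50) = -50
D (White): max(-35, -50) = -35
Root (Black): min(28, -35) = -35

-35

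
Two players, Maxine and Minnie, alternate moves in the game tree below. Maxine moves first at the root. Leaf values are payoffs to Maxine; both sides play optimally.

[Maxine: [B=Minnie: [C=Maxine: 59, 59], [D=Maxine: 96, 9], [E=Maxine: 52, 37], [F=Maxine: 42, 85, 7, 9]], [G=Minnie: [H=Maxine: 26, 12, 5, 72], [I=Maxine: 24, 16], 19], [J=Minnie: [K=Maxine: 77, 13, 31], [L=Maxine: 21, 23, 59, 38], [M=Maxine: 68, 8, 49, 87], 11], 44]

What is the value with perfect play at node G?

H: max(26, 12, 5, 72) = 72
I: max(24, 16) = 24
G: min(72, 24, 19) = 19

19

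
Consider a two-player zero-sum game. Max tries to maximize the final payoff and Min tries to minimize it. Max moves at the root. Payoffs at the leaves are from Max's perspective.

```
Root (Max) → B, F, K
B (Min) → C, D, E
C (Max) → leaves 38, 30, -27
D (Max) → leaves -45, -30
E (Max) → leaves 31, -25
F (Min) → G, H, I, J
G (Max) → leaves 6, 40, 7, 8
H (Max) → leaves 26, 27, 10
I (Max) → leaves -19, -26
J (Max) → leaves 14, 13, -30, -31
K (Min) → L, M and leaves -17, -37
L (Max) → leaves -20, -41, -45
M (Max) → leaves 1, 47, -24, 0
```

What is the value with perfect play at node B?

C: max(38, 30, -27) = 38
D: max(-45, -30) = -30
E: max(31, -25) = 31
B: min(38, -30, 31) = -30

-30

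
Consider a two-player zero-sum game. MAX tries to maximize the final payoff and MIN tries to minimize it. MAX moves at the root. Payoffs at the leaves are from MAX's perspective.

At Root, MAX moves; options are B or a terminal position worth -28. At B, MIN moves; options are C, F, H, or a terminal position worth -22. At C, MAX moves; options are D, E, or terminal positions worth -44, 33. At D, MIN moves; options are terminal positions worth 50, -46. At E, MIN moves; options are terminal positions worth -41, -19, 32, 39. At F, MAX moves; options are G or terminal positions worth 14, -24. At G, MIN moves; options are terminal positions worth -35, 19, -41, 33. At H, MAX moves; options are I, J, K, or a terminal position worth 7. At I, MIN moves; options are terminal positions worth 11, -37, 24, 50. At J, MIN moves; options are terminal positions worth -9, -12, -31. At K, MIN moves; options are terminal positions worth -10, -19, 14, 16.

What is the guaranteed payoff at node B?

-22

D: min(50, -46) = -46
E: min(-41, -19, 32, 39) = -41
C: max(-46, -41, -44, 33) = 33
G: min(-35, 19, -41, 33) = -41
F: max(-41, 14, -24) = 14
I: min(11, -37, 24, 50) = -37
J: min(-9, -12, -31) = -31
K: min(-10, -19, 14, 16) = -19
H: max(-37, -31, -19, 7) = 7
B: min(33, 14, 7, -22) = -22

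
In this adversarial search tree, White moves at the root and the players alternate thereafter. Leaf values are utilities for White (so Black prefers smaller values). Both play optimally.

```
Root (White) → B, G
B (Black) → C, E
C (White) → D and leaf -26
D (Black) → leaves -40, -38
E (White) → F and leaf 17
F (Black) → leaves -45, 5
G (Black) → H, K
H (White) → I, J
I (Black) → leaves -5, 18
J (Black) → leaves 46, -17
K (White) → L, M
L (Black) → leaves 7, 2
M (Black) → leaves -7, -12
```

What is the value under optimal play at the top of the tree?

D (Black): min(-40, -38) = -40
C (White): max(-40, -26) = -26
F (Black): min(-45, 5) = -45
E (White): max(-45, 17) = 17
B (Black): min(-26, 17) = -26
I (Black): min(-5, 18) = -5
J (Black): min(46, -17) = -17
H (White): max(-5, -17) = -5
L (Black): min(7, 2) = 2
M (Black): min(-7, -12) = -12
K (White): max(2, -12) = 2
G (Black): min(-5, 2) = -5
Root (White): max(-26, -5) = -5

-5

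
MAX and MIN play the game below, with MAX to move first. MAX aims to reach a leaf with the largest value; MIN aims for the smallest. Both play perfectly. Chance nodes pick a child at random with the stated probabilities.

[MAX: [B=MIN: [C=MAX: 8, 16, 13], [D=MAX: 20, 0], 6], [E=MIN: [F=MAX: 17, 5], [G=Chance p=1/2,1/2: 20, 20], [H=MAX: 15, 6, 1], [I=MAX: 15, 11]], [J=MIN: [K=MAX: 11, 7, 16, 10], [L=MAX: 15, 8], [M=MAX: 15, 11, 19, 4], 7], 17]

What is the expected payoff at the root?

17

C (MAX): max(8, 16, 13) = 16
D (MAX): max(20, 0) = 20
B (MIN): min(16, 20, 6) = 6
F (MAX): max(17, 5) = 17
G (Chance): 1/2·20 + 1/2·20 = 20
H (MAX): max(15, 6, 1) = 15
I (MAX): max(15, 11) = 15
E (MIN): min(17, 20, 15, 15) = 15
K (MAX): max(11, 7, 16, 10) = 16
L (MAX): max(15, 8) = 15
M (MAX): max(15, 11, 19, 4) = 19
J (MIN): min(16, 15, 19, 7) = 7
Root (MAX): max(6, 15, 7, 17) = 17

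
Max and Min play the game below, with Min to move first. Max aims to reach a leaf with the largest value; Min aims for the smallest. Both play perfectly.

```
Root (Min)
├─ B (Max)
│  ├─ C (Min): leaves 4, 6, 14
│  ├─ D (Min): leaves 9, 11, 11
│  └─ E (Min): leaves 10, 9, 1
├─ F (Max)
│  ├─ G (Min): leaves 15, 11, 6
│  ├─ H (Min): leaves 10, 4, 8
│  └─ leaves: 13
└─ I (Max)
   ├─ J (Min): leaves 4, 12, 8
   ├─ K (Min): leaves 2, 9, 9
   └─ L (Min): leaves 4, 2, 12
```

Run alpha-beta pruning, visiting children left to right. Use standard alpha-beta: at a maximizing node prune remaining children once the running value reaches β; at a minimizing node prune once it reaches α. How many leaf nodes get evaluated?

19

C [α=-∞,β=+∞]: v=4
D [α=4,β=+∞]: v=9
E [α=9,β=+∞]: v=9 after child 2 ≤ α → α-cutoff, skip 1
B [α=-∞,β=+∞]: v=9
G [α=-∞,β=9]: v=6
H [α=6,β=9]: v=4 after child 2 ≤ α → α-cutoff, skip 1
F [α=-∞,β=9]: v=13
J [α=-∞,β=9]: v=4
K [α=4,β=9]: v=2 after child 1 ≤ α → α-cutoff, skip 2
L [α=4,β=9]: v=4 after child 1 ≤ α → α-cutoff, skip 2
I [α=-∞,β=9]: v=4
Root [α=-∞,β=+∞]: v=4
Leaves evaluated: 19 of 25.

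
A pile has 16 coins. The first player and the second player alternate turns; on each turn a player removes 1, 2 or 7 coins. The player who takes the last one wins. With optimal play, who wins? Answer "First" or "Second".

First

Compute winning (W) and losing (L) positions by backward induction:
i:   0  1  2  3  4  5  6  7  8  9 10 11 12 13 14 15 16
     L  W  W  L  W  W  L  W  W  L  W  W  L  W  W  L  W
Position 16 is W, so the first player wins.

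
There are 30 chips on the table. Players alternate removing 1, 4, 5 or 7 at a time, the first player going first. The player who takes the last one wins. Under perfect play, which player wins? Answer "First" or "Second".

Compute winning (W) and losing (L) positions by backward induction:
i:   0  1  2  3  4  5  6  7  8  9 10 11 12 13 14 15 16 17 18 19 20 21 22 23 24 25 26 27 28 29 30
     L  W  L  W  W  W  W  W  L  W  L  W  W  W  W  W  L  W  L  W  W  W  W  W  L  W  L  W  W  W  W
Position 30 is W, so the first player wins.

First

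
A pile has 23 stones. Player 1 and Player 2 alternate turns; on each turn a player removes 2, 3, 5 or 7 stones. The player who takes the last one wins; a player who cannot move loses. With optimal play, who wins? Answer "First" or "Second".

i:   0  1  2  3  4  5  6  7  8  9 10 11 12 13 14 15 16 17 18 19 20 21 22 23
     L  L  W  W  W  W  W  W  W  L  L  W  W  W  W  W  W  W  L  L  W  W  W  W
Position 23 is W, so the first player wins.

First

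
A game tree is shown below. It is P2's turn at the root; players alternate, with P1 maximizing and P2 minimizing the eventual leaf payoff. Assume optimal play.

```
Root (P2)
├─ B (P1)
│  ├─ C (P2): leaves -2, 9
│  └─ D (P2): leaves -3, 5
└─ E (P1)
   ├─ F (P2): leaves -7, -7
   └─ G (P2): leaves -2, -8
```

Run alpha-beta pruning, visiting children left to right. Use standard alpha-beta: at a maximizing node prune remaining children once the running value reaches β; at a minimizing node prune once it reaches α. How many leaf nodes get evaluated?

C [α=-∞,β=+∞]: v=-2
D [α=-2,β=+∞]: v=-3 after child 1 ≤ α → α-cutoff, skip 1
B [α=-∞,β=+∞]: v=-2
F [α=-∞,β=-2]: v=-7
G [α=-7,β=-2]: v=-8
E [α=-∞,β=-2]: v=-7
Root [α=-∞,β=+∞]: v=-7
Leaves evaluated: 7 of 8.

7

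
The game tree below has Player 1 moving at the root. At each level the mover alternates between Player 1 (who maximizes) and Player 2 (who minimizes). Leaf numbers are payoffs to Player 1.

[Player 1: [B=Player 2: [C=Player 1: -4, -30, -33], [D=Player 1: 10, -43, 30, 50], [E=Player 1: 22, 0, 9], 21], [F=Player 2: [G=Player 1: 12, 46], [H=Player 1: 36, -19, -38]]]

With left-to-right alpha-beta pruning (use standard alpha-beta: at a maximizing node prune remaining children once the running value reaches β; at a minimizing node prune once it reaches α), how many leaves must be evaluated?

11

C [α=-∞,β=+∞]: v=-4
D [α=-∞,β=-4]: v=10 after child 1 ≥ β → β-cutoff, skip 3
E [α=-∞,β=-4]: v=22 after child 1 ≥ β → β-cutoff, skip 2
B [α=-∞,β=+∞]: v=-4
G [α=-4,β=+∞]: v=46
H [α=-4,β=46]: v=36
F [α=-4,β=+∞]: v=36
Root [α=-∞,β=+∞]: v=36
Leaves evaluated: 11 of 16.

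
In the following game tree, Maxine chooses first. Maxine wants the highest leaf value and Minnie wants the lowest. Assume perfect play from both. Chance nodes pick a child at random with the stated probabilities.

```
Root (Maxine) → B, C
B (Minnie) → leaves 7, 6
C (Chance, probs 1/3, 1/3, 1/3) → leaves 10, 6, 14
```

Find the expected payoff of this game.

10

B (Minnie): min(7, 6) = 6
C (Chance): 1/3·10 + 1/3·6 + 1/3·14 = 10
Root (Maxine): max(6, 10) = 10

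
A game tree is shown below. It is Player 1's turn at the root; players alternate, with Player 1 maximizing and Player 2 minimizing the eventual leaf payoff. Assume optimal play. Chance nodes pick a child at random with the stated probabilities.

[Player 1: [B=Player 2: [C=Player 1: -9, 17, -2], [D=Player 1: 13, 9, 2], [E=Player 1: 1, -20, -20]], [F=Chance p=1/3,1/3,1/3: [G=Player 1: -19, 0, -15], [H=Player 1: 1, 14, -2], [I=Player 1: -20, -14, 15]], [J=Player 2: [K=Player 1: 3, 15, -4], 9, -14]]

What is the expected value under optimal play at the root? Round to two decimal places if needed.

9.67

C (Player 1): max(-9, 17, -2) = 17
D (Player 1): max(13, 9, 2) = 13
E (Player 1): max(1, -20, -20) = 1
B (Player 2): min(17, 13, 1) = 1
G (Player 1): max(-19, 0, -15) = 0
H (Player 1): max(1, 14, -2) = 14
I (Player 1): max(-20, -14, 15) = 15
F (Chance): 1/3·0 + 1/3·14 + 1/3·15 = 9.67
K (Player 1): max(3, 15, -4) = 15
J (Player 2): min(15, 9, -14) = -14
Root (Player 1): max(1, 9.67, -14) = 9.67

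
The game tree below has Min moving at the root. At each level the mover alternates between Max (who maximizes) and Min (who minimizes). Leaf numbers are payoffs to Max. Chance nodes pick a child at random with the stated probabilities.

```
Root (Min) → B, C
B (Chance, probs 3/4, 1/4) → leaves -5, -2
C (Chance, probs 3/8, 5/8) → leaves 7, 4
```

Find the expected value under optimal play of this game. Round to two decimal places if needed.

B (Chance): 3/4·-5 + 1/4·-2 = -4.25
C (Chance): 3/8·7 + 5/8·4 = 5.12
Root (Min): min(-4.25, 5.12) = -4.25

-4.25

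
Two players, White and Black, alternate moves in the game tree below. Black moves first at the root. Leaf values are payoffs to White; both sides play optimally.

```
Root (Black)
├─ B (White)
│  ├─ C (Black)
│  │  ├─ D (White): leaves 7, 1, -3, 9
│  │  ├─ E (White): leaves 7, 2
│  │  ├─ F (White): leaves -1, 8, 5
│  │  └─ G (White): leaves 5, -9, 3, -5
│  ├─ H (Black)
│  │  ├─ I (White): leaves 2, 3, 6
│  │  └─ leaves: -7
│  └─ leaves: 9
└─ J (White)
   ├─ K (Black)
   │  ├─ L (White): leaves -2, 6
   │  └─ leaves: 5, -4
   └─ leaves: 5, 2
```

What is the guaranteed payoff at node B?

9

D: max(7, 1, -3, 9) = 9
E: max(7, 2) = 7
F: max(-1, 8, 5) = 8
G: max(5, -9, 3, -5) = 5
C: min(9, 7, 8, 5) = 5
I: max(2, 3, 6) = 6
H: min(6, -7) = -7
B: max(5, -7, 9) = 9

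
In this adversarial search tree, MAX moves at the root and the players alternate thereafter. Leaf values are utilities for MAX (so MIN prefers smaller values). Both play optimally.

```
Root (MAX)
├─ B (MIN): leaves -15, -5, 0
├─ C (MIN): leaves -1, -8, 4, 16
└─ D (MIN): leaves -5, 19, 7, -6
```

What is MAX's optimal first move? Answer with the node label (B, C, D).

D

B (MIN): min(-15, -5, 0) = -15
C (MIN): min(-1, -8, 4, 16) = -8
D (MIN): min(-5, 19, 7, -6) = -6
Root (MAX): max(-15, -8, -6) = -6
MAX picks the child with the highest value: D (value -6).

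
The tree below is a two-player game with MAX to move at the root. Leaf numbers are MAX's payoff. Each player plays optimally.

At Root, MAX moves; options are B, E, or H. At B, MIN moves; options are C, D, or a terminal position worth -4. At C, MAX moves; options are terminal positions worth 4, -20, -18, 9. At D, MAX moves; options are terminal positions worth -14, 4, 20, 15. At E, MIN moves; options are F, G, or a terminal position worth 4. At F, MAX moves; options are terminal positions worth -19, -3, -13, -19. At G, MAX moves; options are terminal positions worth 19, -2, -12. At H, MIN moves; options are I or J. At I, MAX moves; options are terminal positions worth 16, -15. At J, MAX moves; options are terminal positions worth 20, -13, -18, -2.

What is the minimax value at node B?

-4

C: max(4, -20, -18, 9) = 9
D: max(-14, 4, 20, 15) = 20
B: min(9, 20, -4) = -4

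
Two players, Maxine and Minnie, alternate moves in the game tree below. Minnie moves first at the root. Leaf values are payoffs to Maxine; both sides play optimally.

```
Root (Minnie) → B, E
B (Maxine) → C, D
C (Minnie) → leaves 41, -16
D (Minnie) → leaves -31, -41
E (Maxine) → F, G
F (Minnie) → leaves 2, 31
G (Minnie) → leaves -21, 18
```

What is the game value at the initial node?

C (Minnie): min(41, -16) = -16
D (Minnie): min(-31, -41) = -41
B (Maxine): max(-16, -41) = -16
F (Minnie): min(2, 31) = 2
G (Minnie): min(-21, 18) = -21
E (Maxine): max(2, -21) = 2
Root (Minnie): min(-16, 2) = -16

-16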